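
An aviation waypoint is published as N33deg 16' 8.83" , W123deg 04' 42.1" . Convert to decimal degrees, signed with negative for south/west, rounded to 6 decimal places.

33.269119, -123.078361

φ: 33° + 16/60 + 8.83/3600 = 33 + 0.266667 + 0.002453 = 33.2691194
N → positive
λ: 123° + 4/60 + 42.1/3600 = 123 + 0.066667 + 0.011694 = 123.0783611
W ⇒ negate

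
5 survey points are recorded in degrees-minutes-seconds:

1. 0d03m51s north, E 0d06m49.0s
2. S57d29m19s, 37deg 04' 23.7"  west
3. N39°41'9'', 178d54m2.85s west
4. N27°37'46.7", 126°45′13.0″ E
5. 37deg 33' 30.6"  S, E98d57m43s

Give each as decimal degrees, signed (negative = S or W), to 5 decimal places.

1. 0.06417, 0.11361
2. -57.48861, -37.07325
3. 39.68583, -178.90079
4. 27.62964, 126.75361
5. -37.55850, 98.96194

Point 1:
  φ: 3′ + 51″ = 3.85000′; 0 + 3.85000/60 = 0.064167
  N → positive
  Lon: 0 + 6/60 + 49/3600 = 0.113611
  E → positive
Point 2:
  φ: 57° + 29/60 + 19/3600 = 57 + 0.483333 + 0.005278 = 57.488611
  hemisphere S, so the sign is −
  Lon: 37 + 4/60 + 23.7/3600 = 37.073250
  W → negative
Point 3:
  Lat: 39° + 41/60 + 9/3600 = 39 + 0.683333 + 0.002500 = 39.685833
  N ⇒ keep positive
  Lon: 178 + 54/60 + 2.85/3600 = 178.900792
  W ⇒ negate
Point 4:
  Lat: 27° + 37/60 + 46.7/3600 = 27 + 0.616667 + 0.012972 = 27.629639
  N → positive
  Lon: 126° + 45/60 + 13/3600 = 126 + 0.750000 + 0.003611 = 126.753611
  E ⇒ keep positive
Point 5:
  Lat: 37° + 33/60 + 30.6/3600 = 37 + 0.550000 + 0.008500 = 37.558500
  hemisphere S, so the sign is −
  λ: 98 + 57/60 + 43/3600 = 98.961944
  E → positive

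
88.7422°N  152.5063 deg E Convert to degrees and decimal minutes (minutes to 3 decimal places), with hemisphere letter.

88° 44.532′ N, 152° 30.378′ E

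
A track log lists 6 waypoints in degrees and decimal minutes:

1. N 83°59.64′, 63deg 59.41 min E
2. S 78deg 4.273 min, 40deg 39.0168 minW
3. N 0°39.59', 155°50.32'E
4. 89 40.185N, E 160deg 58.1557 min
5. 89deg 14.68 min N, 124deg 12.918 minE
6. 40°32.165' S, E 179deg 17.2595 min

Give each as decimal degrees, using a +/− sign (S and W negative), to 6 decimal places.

Point 1:
  Latitude: 59.64′ = 0.994000°; total 83.9940000
  N ⇒ keep positive
  Lon: 63 + 59.41/60 = 63.9901667
  E ⇒ keep positive
Point 2:
  Latitude: 4.273′ = 0.071217°; total 78.0712167
  S ⇒ negate
  Longitude: 40 + 39.0168/60 = 40.6502800
  W → negative
Point 3:
  Latitude: 39.59′ = 0.659833°; total 0.6598333
  N ⇒ keep positive
  λ: 50.32′ = 0.838667°; total 155.8386667
  E → positive
Point 4:
  Lat: 40.185′ = 0.669750°; total 89.6697500
  N → positive
  λ: 160 + 58.1557/60 = 160.9692617
  E ⇒ keep positive
Point 5:
  Lat: 14.68′ = 0.244667°; total 89.2446667
  N ⇒ keep positive
  Lon: 124 + 12.918/60 = 124.2153000
  E ⇒ keep positive
Point 6:
  φ: 32.165′ = 0.536083°; total 40.5360833
  hemisphere S, so the sign is −
  Longitude: 17.2595′ = 0.287658°; total 179.2876583
  E ⇒ keep positive

1. 83.994000, 63.990167
2. -78.071217, -40.650280
3. 0.659833, 155.838667
4. 89.669750, 160.969262
5. 89.244667, 124.215300
6. -40.536083, 179.287658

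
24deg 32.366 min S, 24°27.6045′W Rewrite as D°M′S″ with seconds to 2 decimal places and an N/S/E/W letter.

24°32′21.96″ S, 24°27′36.27″ W

φ: fractional minutes 0.36600 × 60 = 21.9600″
λ: 27.60450′ → 27′ and 0.60450 × 60 = 36.2700″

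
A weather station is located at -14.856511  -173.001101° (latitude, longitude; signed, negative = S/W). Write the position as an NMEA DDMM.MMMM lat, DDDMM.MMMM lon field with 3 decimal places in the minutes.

1451.391,S / 17300.066,W

Latitude is negative → S; |value| = 14.856511
Latitude: 14° + 0.856511 × 60 = 14° 51.39066′
Longitude is negative → W; |value| = 173.001101
Lon: 173° + 0.001101 × 60 = 173° 0.06606′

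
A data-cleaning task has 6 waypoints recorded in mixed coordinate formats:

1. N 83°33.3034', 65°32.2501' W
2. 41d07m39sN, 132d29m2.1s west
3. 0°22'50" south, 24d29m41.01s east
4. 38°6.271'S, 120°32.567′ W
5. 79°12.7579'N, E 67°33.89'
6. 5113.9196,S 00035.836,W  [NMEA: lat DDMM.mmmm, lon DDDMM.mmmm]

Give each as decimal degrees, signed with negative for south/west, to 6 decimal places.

Point 1:
  Lat: 33.3034′ = 0.555057°; total 83.5550567
  N ⇒ keep positive
  Lon: 65 + 32.2501/60 = 65.5375017
  W → negative
Point 2:
  Lat: 41° + 7/60 + 39/3600 = 41 + 0.116667 + 0.010833 = 41.1275000
  N ⇒ keep positive
  Longitude: 132 + 29/60 + 2.1/3600 = 132.4839167
  W → negative
Point 3:
  Lat: 0 + 22/60 + 50/3600 = 0.3805556
  hemisphere S, so the sign is −
  Longitude: 29′ + 41.01″ = 29.68350′; 24 + 29.68350/60 = 24.4947250
  E ⇒ keep positive
Point 4:
  φ: 38 + 6.271/60 = 38.1045167
  S ⇒ negate
  Lon: 120 + 32.567/60 = 120.5427833
  W ⇒ negate
Point 5:
  Latitude: 79 + 12.7579/60 = 79.2126317
  N ⇒ keep positive
  Lon: 67 + 33.89/60 = 67.5648333
  E → positive
Point 6:
  Lat: degrees = first 2 digits = 51, minutes = 13.9196; 51 + 13.9196/60 = 51.2319933
  S ⇒ negate
  Lon: split at 3 digits → 000° and 35.836′; 0 + 35.836/60 = 0.5972667
  hemisphere W, so the sign is −

1. 83.555057, -65.537502
2. 41.127500, -132.483917
3. -0.380556, 24.494725
4. -38.104517, -120.542783
5. 79.212632, 67.564833
6. -51.231993, -0.597267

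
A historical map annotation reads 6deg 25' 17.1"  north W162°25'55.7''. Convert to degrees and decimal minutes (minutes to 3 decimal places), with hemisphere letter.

6° 25.285′ N, 162° 25.928′ W

φ: 25 + 17.1/60 = 25.28500′
Lon: 25 + 55.7/60 = 25.92833′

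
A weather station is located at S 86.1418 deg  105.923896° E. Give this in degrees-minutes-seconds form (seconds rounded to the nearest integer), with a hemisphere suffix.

Lat: 0.141800 × 60 = 8.50800′ → 8′, remainder × 60 = 30.48″
Lon: 0.923896 × 60 = 55.43376′ → 55′, remainder × 60 = 26.03″

86°08′30″ S, 105°55′26″ E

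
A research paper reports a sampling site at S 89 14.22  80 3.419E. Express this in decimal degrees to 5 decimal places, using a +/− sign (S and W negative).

Latitude: 89 + 14.22/60 = 89.237000
S ⇒ negate
λ: 3.419′ = 0.056983°; total 80.056983
E ⇒ keep positive

-89.23700, 80.05698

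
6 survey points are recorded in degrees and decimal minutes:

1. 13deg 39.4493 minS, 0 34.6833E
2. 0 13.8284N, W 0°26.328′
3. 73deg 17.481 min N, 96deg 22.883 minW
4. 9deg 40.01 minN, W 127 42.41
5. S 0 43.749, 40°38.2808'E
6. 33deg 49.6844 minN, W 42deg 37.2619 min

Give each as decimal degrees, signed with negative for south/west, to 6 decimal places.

Point 1:
  Latitude: 39.4493′ = 0.657488°; total 13.6574883
  S ⇒ negate
  Longitude: 0 + 34.6833/60 = 0.5780550
  E → positive
Point 2:
  Lat: 0 + 13.8284/60 = 0.2304733
  N → positive
  Lon: 26.328′ = 0.438800°; total 0.4388000
  W ⇒ negate
Point 3:
  Lat: 73 + 17.481/60 = 73.2913500
  N ⇒ keep positive
  λ: 96 + 22.883/60 = 96.3813833
  hemisphere W, so the sign is −
Point 4:
  Lat: 9 + 40.01/60 = 9.6668333
  N → positive
  Lon: 127 + 42.41/60 = 127.7068333
  W → negative
Point 5:
  Lat: 0 + 43.749/60 = 0.7291500
  S ⇒ negate
  Longitude: 38.2808′ = 0.638013°; total 40.6380133
  E → positive
Point 6:
  φ: 49.6844′ = 0.828073°; total 33.8280733
  N → positive
  λ: 37.2619′ = 0.621032°; total 42.6210317
  W ⇒ negate

1. -13.657488, 0.578055
2. 0.230473, -0.438800
3. 73.291350, -96.381383
4. 9.666833, -127.706833
5. -0.729150, 40.638013
6. 33.828073, -42.621032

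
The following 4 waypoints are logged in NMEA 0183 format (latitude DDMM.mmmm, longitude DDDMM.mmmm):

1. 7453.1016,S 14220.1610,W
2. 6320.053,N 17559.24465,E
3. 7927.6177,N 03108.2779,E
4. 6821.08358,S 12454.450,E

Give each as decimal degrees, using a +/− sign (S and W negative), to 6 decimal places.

1. -74.885027, -142.336017
2. 63.334217, 175.987411
3. 79.460295, 31.137965
4. -68.351393, 124.907500

Point 1:
  φ: split at 2 digits → 74° and 53.1016′; 74 + 53.1016/60 = 74.8850267
  S → negative
  λ: split at 3 digits → 142° and 20.161′; 142 + 20.161/60 = 142.3360167
  W → negative
Point 2:
  Latitude: split at 2 digits → 63° and 20.053′; 63 + 20.053/60 = 63.3342167
  N ⇒ keep positive
  λ: degrees = first 3 digits = 175, minutes = 59.24465; 175 + 59.24465/60 = 175.9874108
  E ⇒ keep positive
Point 3:
  Latitude: split at 2 digits → 79° and 27.6177′; 79 + 27.6177/60 = 79.4602950
  N ⇒ keep positive
  Lon: split at 3 digits → 031° and 8.2779′; 31 + 8.2779/60 = 31.1379650
  E → positive
Point 4:
  Lat: split at 2 digits → 68° and 21.08358′; 68 + 21.08358/60 = 68.3513930
  S → negative
  Longitude: degrees = first 3 digits = 124, minutes = 54.45; 124 + 54.45/60 = 124.9075000
  E → positive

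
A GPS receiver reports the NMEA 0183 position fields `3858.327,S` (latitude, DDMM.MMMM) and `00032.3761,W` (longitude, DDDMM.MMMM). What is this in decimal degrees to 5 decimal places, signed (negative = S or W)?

-38.97212, -0.53960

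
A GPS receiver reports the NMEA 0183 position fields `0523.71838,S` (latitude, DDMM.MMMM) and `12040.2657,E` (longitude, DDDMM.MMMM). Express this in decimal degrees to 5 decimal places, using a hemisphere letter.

5.39531° S, 120.67110° E

φ: degrees = first 2 digits = 5, minutes = 23.71838; 5 + 23.71838/60 = 5.395306
Longitude: degrees = first 3 digits = 120, minutes = 40.2657; 120 + 40.2657/60 = 120.671095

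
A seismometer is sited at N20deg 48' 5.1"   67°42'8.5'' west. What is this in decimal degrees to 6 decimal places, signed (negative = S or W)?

Lat: 20 + 48/60 + 5.1/3600 = 20.8014167
N → positive
Lon: 67 + 42/60 + 8.5/3600 = 67.7023611
hemisphere W, so the sign is −

20.801417, -67.702361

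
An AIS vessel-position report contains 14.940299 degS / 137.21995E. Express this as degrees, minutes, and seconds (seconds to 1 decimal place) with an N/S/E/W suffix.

14°56′25.1″ S, 137°13′11.8″ E

Latitude: whole degrees 14; 56.41794′ → 56′ and 25.076″
Lon: 0.219950 × 60 = 13.19700′ → 13′, remainder × 60 = 11.820″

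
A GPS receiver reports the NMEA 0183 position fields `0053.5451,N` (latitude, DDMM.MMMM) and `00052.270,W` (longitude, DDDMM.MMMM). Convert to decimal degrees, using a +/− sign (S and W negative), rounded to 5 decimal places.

φ: degrees = first 2 digits = 0, minutes = 53.5451; 0 + 53.5451/60 = 0.892418
N → positive
Lon: degrees = first 3 digits = 0, minutes = 52.27; 0 + 52.27/60 = 0.871167
W ⇒ negate

0.89242, -0.87117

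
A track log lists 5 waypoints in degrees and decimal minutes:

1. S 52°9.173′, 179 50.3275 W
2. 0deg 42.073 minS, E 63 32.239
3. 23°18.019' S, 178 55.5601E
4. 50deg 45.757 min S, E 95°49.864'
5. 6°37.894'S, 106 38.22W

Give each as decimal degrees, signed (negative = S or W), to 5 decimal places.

1. -52.15288, -179.83879
2. -0.70122, 63.53732
3. -23.30032, 178.92600
4. -50.76262, 95.83107
5. -6.63157, -106.63700

Point 1:
  Lat: 9.173′ = 0.152883°; total 52.152883
  S ⇒ negate
  λ: 179 + 50.3275/60 = 179.838792
  W ⇒ negate
Point 2:
  φ: 42.073′ = 0.701217°; total 0.701217
  S → negative
  Longitude: 32.239′ = 0.537317°; total 63.537317
  E → positive
Point 3:
  Lat: 23 + 18.019/60 = 23.300317
  S ⇒ negate
  Longitude: 55.5601′ = 0.926002°; total 178.926002
  E ⇒ keep positive
Point 4:
  Lat: 45.757′ = 0.762617°; total 50.762617
  S ⇒ negate
  Lon: 49.864′ = 0.831067°; total 95.831067
  E ⇒ keep positive
Point 5:
  Latitude: 37.894′ = 0.631567°; total 6.631567
  hemisphere S, so the sign is −
  Lon: 38.22′ = 0.637000°; total 106.637000
  hemisphere W, so the sign is −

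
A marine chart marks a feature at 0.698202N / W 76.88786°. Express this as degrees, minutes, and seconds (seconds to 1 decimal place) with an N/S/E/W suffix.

φ: 0.698202 × 60 = 41.89212′ → 41′, remainder × 60 = 53.527″
Longitude: 0.887860 × 60 = 53.27160′ → 53′, remainder × 60 = 16.296″

0°41′53.5″ N, 76°53′16.3″ W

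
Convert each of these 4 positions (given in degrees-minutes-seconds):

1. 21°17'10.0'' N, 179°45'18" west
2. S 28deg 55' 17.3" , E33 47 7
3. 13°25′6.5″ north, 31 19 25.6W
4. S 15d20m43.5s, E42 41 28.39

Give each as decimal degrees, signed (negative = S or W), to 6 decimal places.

1. 21.286111, -179.755000
2. -28.921472, 33.785278
3. 13.418472, -31.323778
4. -15.345417, 42.691219

Point 1:
  Latitude: 21° + 17/60 + 10/3600 = 21 + 0.283333 + 0.002778 = 21.2861111
  N → positive
  Longitude: 45′ + 18″ = 45.30000′; 179 + 45.30000/60 = 179.7550000
  W ⇒ negate
Point 2:
  Lat: 28 + 55/60 + 17.3/3600 = 28.9214722
  S → negative
  Longitude: 47′ + 7″ = 47.11667′; 33 + 47.11667/60 = 33.7852778
  E → positive
Point 3:
  Lat: 25′ + 6.5″ = 25.10833′; 13 + 25.10833/60 = 13.4184722
  N ⇒ keep positive
  Lon: 31° + 19/60 + 25.6/3600 = 31 + 0.316667 + 0.007111 = 31.3237778
  W ⇒ negate
Point 4:
  φ: 20′ + 43.5″ = 20.72500′; 15 + 20.72500/60 = 15.3454167
  S → negative
  Lon: 42 + 41/60 + 28.39/3600 = 42.6912194
  E → positive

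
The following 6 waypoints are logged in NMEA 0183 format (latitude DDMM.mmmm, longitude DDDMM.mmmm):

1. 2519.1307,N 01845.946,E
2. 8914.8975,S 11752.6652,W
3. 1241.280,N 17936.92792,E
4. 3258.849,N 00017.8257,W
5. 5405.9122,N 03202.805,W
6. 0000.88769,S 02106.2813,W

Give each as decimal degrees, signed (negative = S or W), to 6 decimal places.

Point 1:
  Lat: split at 2 digits → 25° and 19.1307′; 25 + 19.1307/60 = 25.3188450
  N ⇒ keep positive
  Lon: split at 3 digits → 018° and 45.946′; 18 + 45.946/60 = 18.7657667
  E → positive
Point 2:
  φ: degrees = first 2 digits = 89, minutes = 14.8975; 89 + 14.8975/60 = 89.2482917
  S ⇒ negate
  Longitude: degrees = first 3 digits = 117, minutes = 52.6652; 117 + 52.6652/60 = 117.8777533
  W → negative
Point 3:
  φ: split at 2 digits → 12° and 41.28′; 12 + 41.28/60 = 12.6880000
  N → positive
  λ: degrees = first 3 digits = 179, minutes = 36.92792; 179 + 36.92792/60 = 179.6154653
  E ⇒ keep positive
Point 4:
  φ: split at 2 digits → 32° and 58.849′; 32 + 58.849/60 = 32.9808167
  N → positive
  λ: split at 3 digits → 000° and 17.8257′; 0 + 17.8257/60 = 0.2970950
  W ⇒ negate
Point 5:
  Lat: split at 2 digits → 54° and 5.9122′; 54 + 5.9122/60 = 54.0985367
  N → positive
  Lon: degrees = first 3 digits = 32, minutes = 2.805; 32 + 2.805/60 = 32.0467500
  hemisphere W, so the sign is −
Point 6:
  Lat: degrees = first 2 digits = 0, minutes = 0.88769; 0 + 0.88769/60 = 0.0147948
  S ⇒ negate
  Longitude: degrees = first 3 digits = 21, minutes = 6.2813; 21 + 6.2813/60 = 21.1046883
  W → negative

1. 25.318845, 18.765767
2. -89.248292, -117.877753
3. 12.688000, 179.615465
4. 32.980817, -0.297095
5. 54.098537, -32.046750
6. -0.014795, -21.104688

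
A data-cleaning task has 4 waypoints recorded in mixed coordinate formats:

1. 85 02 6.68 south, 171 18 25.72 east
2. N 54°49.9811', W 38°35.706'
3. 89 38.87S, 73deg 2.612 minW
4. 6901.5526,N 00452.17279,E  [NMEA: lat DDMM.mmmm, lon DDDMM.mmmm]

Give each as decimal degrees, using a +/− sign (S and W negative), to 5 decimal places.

1. -85.03519, 171.30714
2. 54.83302, -38.59510
3. -89.64783, -73.04353
4. 69.02588, 4.86955

Point 1:
  Latitude: 2′ + 6.68″ = 2.11133′; 85 + 2.11133/60 = 85.035189
  S ⇒ negate
  Lon: 18′ + 25.72″ = 18.42867′; 171 + 18.42867/60 = 171.307144
  E → positive
Point 2:
  φ: 49.9811′ = 0.833018°; total 54.833018
  N ⇒ keep positive
  Lon: 38 + 35.706/60 = 38.595100
  W ⇒ negate
Point 3:
  Lat: 89 + 38.87/60 = 89.647833
  hemisphere S, so the sign is −
  Lon: 2.612′ = 0.043533°; total 73.043533
  W → negative
Point 4:
  Lat: degrees = first 2 digits = 69, minutes = 1.5526; 69 + 1.5526/60 = 69.025877
  N ⇒ keep positive
  Lon: split at 3 digits → 004° and 52.17279′; 4 + 52.17279/60 = 4.869547
  E → positive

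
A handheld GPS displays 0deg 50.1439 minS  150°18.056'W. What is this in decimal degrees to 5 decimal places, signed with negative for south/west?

φ: 50.1439′ = 0.835732°; total 0.835732
S ⇒ negate
λ: 150 + 18.056/60 = 150.300933
hemisphere W, so the sign is −

-0.83573, -150.30093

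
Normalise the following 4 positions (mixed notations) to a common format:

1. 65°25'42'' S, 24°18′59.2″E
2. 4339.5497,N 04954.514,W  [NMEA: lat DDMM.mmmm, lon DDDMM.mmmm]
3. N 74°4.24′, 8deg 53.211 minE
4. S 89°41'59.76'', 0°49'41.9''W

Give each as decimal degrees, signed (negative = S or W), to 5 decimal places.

1. -65.42833, 24.31644
2. 43.65916, -49.90857
3. 74.07067, 8.88685
4. -89.69993, -0.82831

Point 1:
  φ: 65 + 25/60 + 42/3600 = 65.428333
  hemisphere S, so the sign is −
  λ: 18′ + 59.2″ = 18.98667′; 24 + 18.98667/60 = 24.316444
  E ⇒ keep positive
Point 2:
  φ: split at 2 digits → 43° and 39.5497′; 43 + 39.5497/60 = 43.659162
  N ⇒ keep positive
  Longitude: degrees = first 3 digits = 49, minutes = 54.514; 49 + 54.514/60 = 49.908567
  W ⇒ negate
Point 3:
  Lat: 4.24′ = 0.070667°; total 74.070667
  N ⇒ keep positive
  λ: 8 + 53.211/60 = 8.886850
  E ⇒ keep positive
Point 4:
  Lat: 89° + 41/60 + 59.76/3600 = 89 + 0.683333 + 0.016600 = 89.699933
  S ⇒ negate
  λ: 0° + 49/60 + 41.9/3600 = 0 + 0.816667 + 0.011639 = 0.828306
  W ⇒ negate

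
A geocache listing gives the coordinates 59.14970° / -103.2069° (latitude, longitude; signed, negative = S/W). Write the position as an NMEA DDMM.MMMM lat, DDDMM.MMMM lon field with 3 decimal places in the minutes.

5908.982,N / 10312.414,W

Lat: 59° + 0.149700 × 60 = 59° 8.98200′
Longitude is negative → W; |value| = 103.206900
Lon: fractional part 0.206900 → 12.41400 minutes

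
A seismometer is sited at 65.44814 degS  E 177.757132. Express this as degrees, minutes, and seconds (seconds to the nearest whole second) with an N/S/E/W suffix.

Latitude: whole degrees 65; 26.88840′ → 26′ and 53.30″
Longitude: 0.757132° → 45.42792′; 0.42792 × 60 = 25.68″

65°26′53″ S, 177°45′26″ E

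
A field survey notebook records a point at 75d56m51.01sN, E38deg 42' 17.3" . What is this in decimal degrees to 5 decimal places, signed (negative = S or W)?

Lat: 56′ + 51.01″ = 56.85017′; 75 + 56.85017/60 = 75.947503
N → positive
λ: 38° + 42/60 + 17.3/3600 = 38 + 0.700000 + 0.004806 = 38.704806
E → positive

75.94750, 38.70481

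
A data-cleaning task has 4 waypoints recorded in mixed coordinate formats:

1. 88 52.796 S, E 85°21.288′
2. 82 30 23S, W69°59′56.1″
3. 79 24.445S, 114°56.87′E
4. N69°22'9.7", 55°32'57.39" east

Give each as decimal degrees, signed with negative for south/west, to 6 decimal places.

1. -88.879933, 85.354800
2. -82.506389, -69.998917
3. -79.407417, 114.947833
4. 69.369361, 55.549275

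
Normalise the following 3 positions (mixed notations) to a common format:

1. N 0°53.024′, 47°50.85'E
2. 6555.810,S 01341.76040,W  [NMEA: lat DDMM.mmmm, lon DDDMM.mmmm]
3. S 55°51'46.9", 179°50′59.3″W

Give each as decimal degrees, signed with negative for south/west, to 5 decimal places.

1. 0.88373, 47.84750
2. -65.93017, -13.69601
3. -55.86303, -179.84981

Point 1:
  φ: 53.024′ = 0.883733°; total 0.883733
  N ⇒ keep positive
  Longitude: 50.85′ = 0.847500°; total 47.847500
  E ⇒ keep positive
Point 2:
  φ: degrees = first 2 digits = 65, minutes = 55.81; 65 + 55.81/60 = 65.930167
  S ⇒ negate
  Longitude: degrees = first 3 digits = 13, minutes = 41.7604; 13 + 41.7604/60 = 13.696007
  hemisphere W, so the sign is −
Point 3:
  Latitude: 51′ + 46.9″ = 51.78167′; 55 + 51.78167/60 = 55.863028
  hemisphere S, so the sign is −
  λ: 179 + 50/60 + 59.3/3600 = 179.849806
  W ⇒ negate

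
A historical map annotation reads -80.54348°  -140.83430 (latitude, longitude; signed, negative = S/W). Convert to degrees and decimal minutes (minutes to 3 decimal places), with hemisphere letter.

80° 32.609′ S, 140° 50.058′ W

Latitude is negative → S; |value| = 80.543480
Latitude: 80° + 0.543480 × 60 = 80° 32.60880′
Longitude is negative → W; |value| = 140.834300
λ: minutes = (140.834300 − 140) × 60 = 50.05800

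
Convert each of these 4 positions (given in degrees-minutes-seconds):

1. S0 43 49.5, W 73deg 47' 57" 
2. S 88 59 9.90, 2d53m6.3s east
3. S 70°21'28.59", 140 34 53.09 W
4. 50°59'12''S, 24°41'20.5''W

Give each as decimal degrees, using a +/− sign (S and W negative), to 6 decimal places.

Point 1:
  Latitude: 0° + 43/60 + 49.5/3600 = 0 + 0.716667 + 0.013750 = 0.7304167
  S → negative
  Lon: 73 + 47/60 + 57/3600 = 73.7991667
  W → negative
Point 2:
  φ: 59′ + 9.9″ = 59.16500′; 88 + 59.16500/60 = 88.9860833
  S → negative
  Lon: 2° + 53/60 + 6.3/3600 = 2 + 0.883333 + 0.001750 = 2.8850833
  E → positive
Point 3:
  Lat: 70° + 21/60 + 28.59/3600 = 70 + 0.350000 + 0.007942 = 70.3579417
  hemisphere S, so the sign is −
  Lon: 140° + 34/60 + 53.09/3600 = 140 + 0.566667 + 0.014747 = 140.5814139
  hemisphere W, so the sign is −
Point 4:
  Lat: 59′ + 12″ = 59.20000′; 50 + 59.20000/60 = 50.9866667
  S → negative
  Lon: 24 + 41/60 + 20.5/3600 = 24.6890278
  hemisphere W, so the sign is −

1. -0.730417, -73.799167
2. -88.986083, 2.885083
3. -70.357942, -140.581414
4. -50.986667, -24.689028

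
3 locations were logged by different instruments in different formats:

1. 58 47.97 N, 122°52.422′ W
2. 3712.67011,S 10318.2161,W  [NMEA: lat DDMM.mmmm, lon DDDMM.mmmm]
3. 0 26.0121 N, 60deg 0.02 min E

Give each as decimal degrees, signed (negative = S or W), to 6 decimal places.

1. 58.799500, -122.873700
2. -37.211169, -103.303602
3. 0.433535, 60.000333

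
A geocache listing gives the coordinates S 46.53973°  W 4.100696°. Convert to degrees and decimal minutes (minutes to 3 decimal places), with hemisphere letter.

46° 32.384′ S, 4° 6.042′ W

Latitude: minutes = (46.539730 − 46) × 60 = 32.38380
Lon: 4° + 0.100696 × 60 = 4° 6.04176′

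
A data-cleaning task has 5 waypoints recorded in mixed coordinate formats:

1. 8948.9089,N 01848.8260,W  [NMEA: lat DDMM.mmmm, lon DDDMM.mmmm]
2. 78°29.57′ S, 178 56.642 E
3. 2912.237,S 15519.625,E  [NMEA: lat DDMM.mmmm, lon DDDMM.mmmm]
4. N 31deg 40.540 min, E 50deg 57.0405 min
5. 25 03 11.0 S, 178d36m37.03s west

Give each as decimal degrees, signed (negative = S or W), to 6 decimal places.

Point 1:
  φ: split at 2 digits → 89° and 48.9089′; 89 + 48.9089/60 = 89.8151483
  N ⇒ keep positive
  λ: split at 3 digits → 018° and 48.826′; 18 + 48.826/60 = 18.8137667
  hemisphere W, so the sign is −
Point 2:
  Lat: 78 + 29.57/60 = 78.4928333
  S → negative
  Longitude: 56.642′ = 0.944033°; total 178.9440333
  E → positive
Point 3:
  Lat: degrees = first 2 digits = 29, minutes = 12.237; 29 + 12.237/60 = 29.2039500
  S → negative
  Longitude: degrees = first 3 digits = 155, minutes = 19.625; 155 + 19.625/60 = 155.3270833
  E ⇒ keep positive
Point 4:
  φ: 31 + 40.54/60 = 31.6756667
  N → positive
  λ: 50 + 57.0405/60 = 50.9506750
  E → positive
Point 5:
  Latitude: 25 + 3/60 + 11/3600 = 25.0530556
  S ⇒ negate
  Longitude: 36′ + 37.03″ = 36.61717′; 178 + 36.61717/60 = 178.6102861
  W ⇒ negate

1. 89.815148, -18.813767
2. -78.492833, 178.944033
3. -29.203950, 155.327083
4. 31.675667, 50.950675
5. -25.053056, -178.610286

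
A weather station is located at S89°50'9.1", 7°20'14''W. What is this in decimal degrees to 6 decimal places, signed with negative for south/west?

-89.835861, -7.337222

Lat: 89 + 50/60 + 9.1/3600 = 89.8358611
hemisphere S, so the sign is −
Longitude: 7 + 20/60 + 14/3600 = 7.3372222
W ⇒ negate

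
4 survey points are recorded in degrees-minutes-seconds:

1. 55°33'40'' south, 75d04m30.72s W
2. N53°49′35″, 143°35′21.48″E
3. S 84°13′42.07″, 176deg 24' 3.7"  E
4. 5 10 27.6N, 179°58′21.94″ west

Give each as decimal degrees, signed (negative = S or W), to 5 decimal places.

Point 1:
  Lat: 55° + 33/60 + 40/3600 = 55 + 0.550000 + 0.011111 = 55.561111
  hemisphere S, so the sign is −
  Lon: 4′ + 30.72″ = 4.51200′; 75 + 4.51200/60 = 75.075200
  W → negative
Point 2:
  Latitude: 53° + 49/60 + 35/3600 = 53 + 0.816667 + 0.009722 = 53.826389
  N → positive
  Longitude: 143 + 35/60 + 21.48/3600 = 143.589300
  E → positive
Point 3:
  Latitude: 84 + 13/60 + 42.07/3600 = 84.228353
  S ⇒ negate
  Lon: 176 + 24/60 + 3.7/3600 = 176.401028
  E → positive
Point 4:
  Lat: 5 + 10/60 + 27.6/3600 = 5.174333
  N → positive
  Lon: 179° + 58/60 + 21.94/3600 = 179 + 0.966667 + 0.006094 = 179.972761
  W → negative

1. -55.56111, -75.07520
2. 53.82639, 143.58930
3. -84.22835, 176.40103
4. 5.17433, -179.97276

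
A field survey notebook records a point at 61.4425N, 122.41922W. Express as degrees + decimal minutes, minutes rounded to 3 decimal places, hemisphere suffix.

61° 26.550′ N, 122° 25.153′ W

φ: 61° + 0.442500 × 60 = 61° 26.55000′
Lon: minutes = (122.419220 − 122) × 60 = 25.15320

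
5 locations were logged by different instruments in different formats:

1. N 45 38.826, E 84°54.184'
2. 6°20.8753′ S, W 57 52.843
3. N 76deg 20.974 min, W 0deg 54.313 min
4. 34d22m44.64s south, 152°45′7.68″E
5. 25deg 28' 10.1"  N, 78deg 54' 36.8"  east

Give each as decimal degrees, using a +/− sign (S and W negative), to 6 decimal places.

1. 45.647100, 84.903067
2. -6.347922, -57.880717
3. 76.349567, -0.905217
4. -34.379067, 152.752133
5. 25.469472, 78.910222

Point 1:
  Lat: 38.826′ = 0.647100°; total 45.6471000
  N → positive
  λ: 54.184′ = 0.903067°; total 84.9030667
  E ⇒ keep positive
Point 2:
  φ: 20.8753′ = 0.347922°; total 6.3479217
  S → negative
  Longitude: 52.843′ = 0.880717°; total 57.8807167
  W → negative
Point 3:
  Lat: 76 + 20.974/60 = 76.3495667
  N ⇒ keep positive
  Lon: 0 + 54.313/60 = 0.9052167
  W → negative
Point 4:
  Lat: 34° + 22/60 + 44.64/3600 = 34 + 0.366667 + 0.012400 = 34.3790667
  S → negative
  λ: 152° + 45/60 + 7.68/3600 = 152 + 0.750000 + 0.002133 = 152.7521333
  E → positive
Point 5:
  φ: 25 + 28/60 + 10.1/3600 = 25.4694722
  N → positive
  λ: 78 + 54/60 + 36.8/3600 = 78.9102222
  E → positive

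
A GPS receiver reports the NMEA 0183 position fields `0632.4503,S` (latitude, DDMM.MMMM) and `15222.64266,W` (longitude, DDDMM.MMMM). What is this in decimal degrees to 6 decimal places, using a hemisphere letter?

6.540838° S, 152.377378° W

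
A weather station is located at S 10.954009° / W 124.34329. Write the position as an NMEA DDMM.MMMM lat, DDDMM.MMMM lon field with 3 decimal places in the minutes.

1057.241,S / 12420.597,W

Lat: 10° + 0.954009 × 60 = 10° 57.24054′
Lon: 124° + 0.343290 × 60 = 124° 20.59740′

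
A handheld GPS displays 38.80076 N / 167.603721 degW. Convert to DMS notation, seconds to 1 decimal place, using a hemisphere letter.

38°48′2.7″ N, 167°36′13.4″ W

Latitude: 0.800760 × 60 = 48.04560′ → 48′, remainder × 60 = 2.736″
Longitude: whole degrees 167; 36.22326′ → 36′ and 13.396″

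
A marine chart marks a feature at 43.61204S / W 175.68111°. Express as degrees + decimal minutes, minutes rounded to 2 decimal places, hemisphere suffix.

Lat: fractional part 0.612040 → 36.7224 minutes
Lon: minutes = (175.681110 − 175) × 60 = 40.8666

43° 36.72′ S, 175° 40.87′ W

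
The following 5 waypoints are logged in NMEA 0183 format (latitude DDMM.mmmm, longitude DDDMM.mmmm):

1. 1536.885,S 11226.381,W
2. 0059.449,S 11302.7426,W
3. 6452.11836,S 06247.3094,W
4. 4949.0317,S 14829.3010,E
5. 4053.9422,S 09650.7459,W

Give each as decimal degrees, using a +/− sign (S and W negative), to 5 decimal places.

Point 1:
  Lat: degrees = first 2 digits = 15, minutes = 36.885; 15 + 36.885/60 = 15.614750
  S ⇒ negate
  λ: degrees = first 3 digits = 112, minutes = 26.381; 112 + 26.381/60 = 112.439683
  W → negative
Point 2:
  Latitude: degrees = first 2 digits = 0, minutes = 59.449; 0 + 59.449/60 = 0.990817
  hemisphere S, so the sign is −
  Lon: degrees = first 3 digits = 113, minutes = 2.7426; 113 + 2.7426/60 = 113.045710
  W ⇒ negate
Point 3:
  Lat: degrees = first 2 digits = 64, minutes = 52.11836; 64 + 52.11836/60 = 64.868639
  S ⇒ negate
  Longitude: split at 3 digits → 062° and 47.3094′; 62 + 47.3094/60 = 62.788490
  W → negative
Point 4:
  Latitude: degrees = first 2 digits = 49, minutes = 49.0317; 49 + 49.0317/60 = 49.817195
  hemisphere S, so the sign is −
  λ: degrees = first 3 digits = 148, minutes = 29.301; 148 + 29.301/60 = 148.488350
  E ⇒ keep positive
Point 5:
  Lat: split at 2 digits → 40° and 53.9422′; 40 + 53.9422/60 = 40.899037
  S → negative
  Longitude: split at 3 digits → 096° and 50.7459′; 96 + 50.7459/60 = 96.845765
  W → negative

1. -15.61475, -112.43968
2. -0.99082, -113.04571
3. -64.86864, -62.78849
4. -49.81720, 148.48835
5. -40.89904, -96.84577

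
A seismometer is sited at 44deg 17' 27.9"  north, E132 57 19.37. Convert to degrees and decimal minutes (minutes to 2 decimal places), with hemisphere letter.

44° 17.47′ N, 132° 57.32′ E

Latitude: 17 + 27.9/60 = 17.4650′
Longitude: 57 + 19.37/60 = 57.3228′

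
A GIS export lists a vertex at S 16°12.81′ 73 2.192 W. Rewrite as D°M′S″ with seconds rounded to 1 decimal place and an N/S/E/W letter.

16°12′48.6″ S, 73°02′11.5″ W

φ: fractional minutes 0.81000 × 60 = 48.600″
Lon: fractional minutes 0.19200 × 60 = 11.520″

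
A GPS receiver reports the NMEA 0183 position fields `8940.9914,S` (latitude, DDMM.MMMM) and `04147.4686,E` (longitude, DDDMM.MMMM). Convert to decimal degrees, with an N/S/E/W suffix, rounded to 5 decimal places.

Lat: split at 2 digits → 89° and 40.9914′; 89 + 40.9914/60 = 89.683190
Longitude: degrees = first 3 digits = 41, minutes = 47.4686; 41 + 47.4686/60 = 41.791143

89.68319° S, 41.79114° E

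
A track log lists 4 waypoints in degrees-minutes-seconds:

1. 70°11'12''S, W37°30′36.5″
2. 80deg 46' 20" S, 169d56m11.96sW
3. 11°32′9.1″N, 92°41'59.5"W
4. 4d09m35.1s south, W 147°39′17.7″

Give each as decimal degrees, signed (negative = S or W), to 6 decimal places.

Point 1:
  Lat: 11′ + 12″ = 11.20000′; 70 + 11.20000/60 = 70.1866667
  hemisphere S, so the sign is −
  Lon: 37° + 30/60 + 36.5/3600 = 37 + 0.500000 + 0.010139 = 37.5101389
  W ⇒ negate
Point 2:
  φ: 46′ + 20″ = 46.33333′; 80 + 46.33333/60 = 80.7722222
  S ⇒ negate
  Lon: 56′ + 11.96″ = 56.19933′; 169 + 56.19933/60 = 169.9366556
  W → negative
Point 3:
  φ: 11° + 32/60 + 9.1/3600 = 11 + 0.533333 + 0.002528 = 11.5358611
  N ⇒ keep positive
  Lon: 41′ + 59.5″ = 41.99167′; 92 + 41.99167/60 = 92.6998611
  W ⇒ negate
Point 4:
  Lat: 4 + 9/60 + 35.1/3600 = 4.1597500
  hemisphere S, so the sign is −
  Lon: 39′ + 17.7″ = 39.29500′; 147 + 39.29500/60 = 147.6549167
  W → negative

1. -70.186667, -37.510139
2. -80.772222, -169.936656
3. 11.535861, -92.699861
4. -4.159750, -147.654917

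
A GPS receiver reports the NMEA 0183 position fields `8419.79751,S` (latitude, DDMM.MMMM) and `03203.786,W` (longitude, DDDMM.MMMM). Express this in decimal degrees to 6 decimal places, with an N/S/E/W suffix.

φ: degrees = first 2 digits = 84, minutes = 19.79751; 84 + 19.79751/60 = 84.3299585
λ: split at 3 digits → 032° and 3.786′; 32 + 3.786/60 = 32.0631000

84.329959° S, 32.063100° W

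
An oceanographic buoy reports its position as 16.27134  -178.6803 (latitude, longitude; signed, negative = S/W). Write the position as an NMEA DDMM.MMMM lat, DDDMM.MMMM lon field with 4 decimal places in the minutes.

Latitude: fractional part 0.271340 → 16.280400 minutes
Longitude is negative → W; |value| = 178.680300
Longitude: minutes = (178.680300 − 178) × 60 = 40.818000

1616.2804,N / 17840.8180,W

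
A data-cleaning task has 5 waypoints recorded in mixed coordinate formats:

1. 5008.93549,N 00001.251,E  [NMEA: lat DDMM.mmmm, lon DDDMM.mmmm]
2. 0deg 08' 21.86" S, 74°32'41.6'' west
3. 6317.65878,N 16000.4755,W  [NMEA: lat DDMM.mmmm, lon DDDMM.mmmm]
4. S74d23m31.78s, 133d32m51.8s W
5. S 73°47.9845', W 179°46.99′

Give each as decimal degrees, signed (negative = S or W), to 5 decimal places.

1. 50.14892, 0.02085
2. -0.13941, -74.54489
3. 63.29431, -160.00793
4. -74.39216, -133.54772
5. -73.79974, -179.78317

Point 1:
  Lat: degrees = first 2 digits = 50, minutes = 8.93549; 50 + 8.93549/60 = 50.148925
  N → positive
  Longitude: split at 3 digits → 000° and 1.251′; 0 + 1.251/60 = 0.020850
  E ⇒ keep positive
Point 2:
  Lat: 0 + 8/60 + 21.86/3600 = 0.139406
  S → negative
  λ: 74° + 32/60 + 41.6/3600 = 74 + 0.533333 + 0.011556 = 74.544889
  W ⇒ negate
Point 3:
  Latitude: split at 2 digits → 63° and 17.65878′; 63 + 17.65878/60 = 63.294313
  N → positive
  λ: degrees = first 3 digits = 160, minutes = 0.4755; 160 + 0.4755/60 = 160.007925
  W ⇒ negate
Point 4:
  Latitude: 23′ + 31.78″ = 23.52967′; 74 + 23.52967/60 = 74.392161
  S ⇒ negate
  λ: 32′ + 51.8″ = 32.86333′; 133 + 32.86333/60 = 133.547722
  hemisphere W, so the sign is −
Point 5:
  φ: 47.9845′ = 0.799742°; total 73.799742
  S ⇒ negate
  Lon: 179 + 46.99/60 = 179.783167
  hemisphere W, so the sign is −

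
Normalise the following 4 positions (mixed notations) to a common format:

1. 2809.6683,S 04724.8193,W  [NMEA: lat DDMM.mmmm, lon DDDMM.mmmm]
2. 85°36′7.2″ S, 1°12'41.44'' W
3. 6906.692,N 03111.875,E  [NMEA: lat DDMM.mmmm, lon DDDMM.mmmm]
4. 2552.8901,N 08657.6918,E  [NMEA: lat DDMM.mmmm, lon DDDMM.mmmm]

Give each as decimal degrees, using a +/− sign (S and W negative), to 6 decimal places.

Point 1:
  Latitude: degrees = first 2 digits = 28, minutes = 9.6683; 28 + 9.6683/60 = 28.1611383
  S ⇒ negate
  Longitude: degrees = first 3 digits = 47, minutes = 24.8193; 47 + 24.8193/60 = 47.4136550
  W → negative
Point 2:
  Lat: 85 + 36/60 + 7.2/3600 = 85.6020000
  S → negative
  Lon: 1 + 12/60 + 41.44/3600 = 1.2115111
  W ⇒ negate
Point 3:
  φ: split at 2 digits → 69° and 6.692′; 69 + 6.692/60 = 69.1115333
  N → positive
  Longitude: split at 3 digits → 031° and 11.875′; 31 + 11.875/60 = 31.1979167
  E ⇒ keep positive
Point 4:
  Lat: degrees = first 2 digits = 25, minutes = 52.8901; 25 + 52.8901/60 = 25.8815017
  N ⇒ keep positive
  Lon: split at 3 digits → 086° and 57.6918′; 86 + 57.6918/60 = 86.9615300
  E → positive

1. -28.161138, -47.413655
2. -85.602000, -1.211511
3. 69.111533, 31.197917
4. 25.881502, 86.961530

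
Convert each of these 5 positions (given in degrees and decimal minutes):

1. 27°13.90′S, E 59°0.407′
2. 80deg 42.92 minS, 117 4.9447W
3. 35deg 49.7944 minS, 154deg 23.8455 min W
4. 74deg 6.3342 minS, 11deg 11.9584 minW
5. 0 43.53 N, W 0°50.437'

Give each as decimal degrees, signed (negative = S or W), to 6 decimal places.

Point 1:
  φ: 27 + 13.9/60 = 27.2316667
  S → negative
  Lon: 0.407′ = 0.006783°; total 59.0067833
  E ⇒ keep positive
Point 2:
  Lat: 80 + 42.92/60 = 80.7153333
  S ⇒ negate
  λ: 4.9447′ = 0.082412°; total 117.0824117
  W → negative
Point 3:
  Latitude: 49.7944′ = 0.829907°; total 35.8299067
  S ⇒ negate
  λ: 154 + 23.8455/60 = 154.3974250
  hemisphere W, so the sign is −
Point 4:
  Lat: 6.3342′ = 0.105570°; total 74.1055700
  S → negative
  Lon: 11.9584′ = 0.199307°; total 11.1993067
  W ⇒ negate
Point 5:
  Lat: 43.53′ = 0.725500°; total 0.7255000
  N → positive
  λ: 50.437′ = 0.840617°; total 0.8406167
  W ⇒ negate

1. -27.231667, 59.006783
2. -80.715333, -117.082412
3. -35.829907, -154.397425
4. -74.105570, -11.199307
5. 0.725500, -0.840617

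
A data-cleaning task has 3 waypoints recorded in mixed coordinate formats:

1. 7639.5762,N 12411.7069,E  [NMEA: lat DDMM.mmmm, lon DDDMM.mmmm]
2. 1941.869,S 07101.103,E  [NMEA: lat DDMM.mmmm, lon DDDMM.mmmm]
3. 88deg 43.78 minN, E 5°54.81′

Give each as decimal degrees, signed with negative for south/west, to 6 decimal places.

1. 76.659603, 124.195115
2. -19.697817, 71.018383
3. 88.729667, 5.913500

Point 1:
  Lat: degrees = first 2 digits = 76, minutes = 39.5762; 76 + 39.5762/60 = 76.6596033
  N ⇒ keep positive
  Longitude: split at 3 digits → 124° and 11.7069′; 124 + 11.7069/60 = 124.1951150
  E ⇒ keep positive
Point 2:
  Lat: split at 2 digits → 19° and 41.869′; 19 + 41.869/60 = 19.6978167
  S → negative
  λ: split at 3 digits → 071° and 1.103′; 71 + 1.103/60 = 71.0183833
  E ⇒ keep positive
Point 3:
  φ: 43.78′ = 0.729667°; total 88.7296667
  N ⇒ keep positive
  λ: 54.81′ = 0.913500°; total 5.9135000
  E → positive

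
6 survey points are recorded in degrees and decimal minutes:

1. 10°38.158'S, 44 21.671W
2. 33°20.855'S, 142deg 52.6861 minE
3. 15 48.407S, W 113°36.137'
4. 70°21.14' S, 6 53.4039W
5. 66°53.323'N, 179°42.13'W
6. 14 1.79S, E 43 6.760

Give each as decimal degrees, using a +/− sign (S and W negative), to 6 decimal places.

1. -10.635967, -44.361183
2. -33.347583, 142.878102
3. -15.806783, -113.602283
4. -70.352333, -6.890065
5. 66.888717, -179.702167
6. -14.029833, 43.112667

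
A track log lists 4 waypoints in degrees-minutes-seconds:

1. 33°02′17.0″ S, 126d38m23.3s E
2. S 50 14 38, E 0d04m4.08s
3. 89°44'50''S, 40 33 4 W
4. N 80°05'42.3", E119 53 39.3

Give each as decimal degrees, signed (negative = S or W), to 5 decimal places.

1. -33.03806, 126.63981
2. -50.24389, 0.06780
3. -89.74722, -40.55111
4. 80.09508, 119.89425

Point 1:
  Lat: 2′ + 17″ = 2.28333′; 33 + 2.28333/60 = 33.038056
  hemisphere S, so the sign is −
  Longitude: 126 + 38/60 + 23.3/3600 = 126.639806
  E ⇒ keep positive
Point 2:
  φ: 50 + 14/60 + 38/3600 = 50.243889
  S → negative
  Longitude: 4′ + 4.08″ = 4.06800′; 0 + 4.06800/60 = 0.067800
  E ⇒ keep positive
Point 3:
  Lat: 89° + 44/60 + 50/3600 = 89 + 0.733333 + 0.013889 = 89.747222
  S → negative
  Longitude: 40 + 33/60 + 4/3600 = 40.551111
  hemisphere W, so the sign is −
Point 4:
  φ: 80 + 5/60 + 42.3/3600 = 80.095083
  N ⇒ keep positive
  Lon: 119 + 53/60 + 39.3/3600 = 119.894250
  E → positive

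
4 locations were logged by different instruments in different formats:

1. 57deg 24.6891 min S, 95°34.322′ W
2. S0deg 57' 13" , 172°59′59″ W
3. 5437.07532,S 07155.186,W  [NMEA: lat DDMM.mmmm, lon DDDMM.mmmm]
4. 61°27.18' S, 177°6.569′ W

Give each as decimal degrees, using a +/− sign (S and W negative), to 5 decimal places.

Point 1:
  Latitude: 57 + 24.6891/60 = 57.411485
  S ⇒ negate
  λ: 34.322′ = 0.572033°; total 95.572033
  W ⇒ negate
Point 2:
  Lat: 0° + 57/60 + 13/3600 = 0 + 0.950000 + 0.003611 = 0.953611
  S → negative
  Lon: 172° + 59/60 + 59/3600 = 172 + 0.983333 + 0.016389 = 172.999722
  W ⇒ negate
Point 3:
  Lat: split at 2 digits → 54° and 37.07532′; 54 + 37.07532/60 = 54.617922
  hemisphere S, so the sign is −
  λ: degrees = first 3 digits = 71, minutes = 55.186; 71 + 55.186/60 = 71.919767
  W → negative
Point 4:
  φ: 61 + 27.18/60 = 61.453000
  S ⇒ negate
  λ: 6.569′ = 0.109483°; total 177.109483
  W → negative

1. -57.41149, -95.57203
2. -0.95361, -172.99972
3. -54.61792, -71.91977
4. -61.45300, -177.10948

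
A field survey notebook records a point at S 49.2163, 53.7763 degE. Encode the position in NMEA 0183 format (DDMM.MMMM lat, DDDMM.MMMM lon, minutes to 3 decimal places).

Latitude: fractional part 0.216300 → 12.97800 minutes
λ: 53° + 0.776300 × 60 = 53° 46.57800′

4912.978,S / 05346.578,E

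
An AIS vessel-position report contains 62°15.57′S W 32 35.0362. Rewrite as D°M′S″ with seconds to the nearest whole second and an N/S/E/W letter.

62°15′34″ S, 32°35′2″ W

Latitude: 15.57000′ → 15′ and 0.57000 × 60 = 34.20″
Longitude: 35.03620′ → 35′ and 0.03620 × 60 = 2.17″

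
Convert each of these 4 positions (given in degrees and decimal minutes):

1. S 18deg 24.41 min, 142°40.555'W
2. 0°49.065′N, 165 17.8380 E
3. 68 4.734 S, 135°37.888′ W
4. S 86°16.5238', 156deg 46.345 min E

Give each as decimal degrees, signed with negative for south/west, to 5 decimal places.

1. -18.40683, -142.67592
2. 0.81775, 165.29730
3. -68.07890, -135.63147
4. -86.27540, 156.77242

Point 1:
  Latitude: 24.41′ = 0.406833°; total 18.406833
  S → negative
  Longitude: 40.555′ = 0.675917°; total 142.675917
  hemisphere W, so the sign is −
Point 2:
  φ: 49.065′ = 0.817750°; total 0.817750
  N ⇒ keep positive
  λ: 165 + 17.838/60 = 165.297300
  E ⇒ keep positive
Point 3:
  Latitude: 68 + 4.734/60 = 68.078900
  hemisphere S, so the sign is −
  Lon: 37.888′ = 0.631467°; total 135.631467
  hemisphere W, so the sign is −
Point 4:
  Latitude: 86 + 16.5238/60 = 86.275397
  S ⇒ negate
  λ: 156 + 46.345/60 = 156.772417
  E ⇒ keep positive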